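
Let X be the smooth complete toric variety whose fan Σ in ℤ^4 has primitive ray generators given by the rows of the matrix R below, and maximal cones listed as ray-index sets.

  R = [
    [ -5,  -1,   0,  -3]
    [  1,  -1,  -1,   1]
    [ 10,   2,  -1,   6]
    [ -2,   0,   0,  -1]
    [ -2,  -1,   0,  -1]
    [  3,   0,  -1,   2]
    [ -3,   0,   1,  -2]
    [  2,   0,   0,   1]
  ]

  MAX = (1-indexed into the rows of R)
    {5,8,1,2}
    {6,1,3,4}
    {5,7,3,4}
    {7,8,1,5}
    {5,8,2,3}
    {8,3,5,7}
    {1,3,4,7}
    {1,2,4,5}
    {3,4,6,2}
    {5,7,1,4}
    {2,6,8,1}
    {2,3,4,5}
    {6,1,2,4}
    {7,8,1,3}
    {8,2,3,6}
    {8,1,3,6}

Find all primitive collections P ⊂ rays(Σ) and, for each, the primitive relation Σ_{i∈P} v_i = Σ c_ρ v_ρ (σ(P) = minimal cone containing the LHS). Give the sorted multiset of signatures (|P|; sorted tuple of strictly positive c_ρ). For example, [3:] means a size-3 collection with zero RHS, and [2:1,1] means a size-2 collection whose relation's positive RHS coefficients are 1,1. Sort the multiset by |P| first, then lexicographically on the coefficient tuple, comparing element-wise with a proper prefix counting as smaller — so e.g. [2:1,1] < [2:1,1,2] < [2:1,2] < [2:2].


The 6 primitive collections of Σ (r=8, n=4):

  • {4,8}:  v_{4} + v_{8} = 0 — sig = [2:]
  • {6,7}:  v_{6} + v_{7} = 0 — sig = [2:]
  • {2,7}:  v_{2} + v_{7} = v_{5} — sig = [2:1]
  • {5,6}:  v_{5} + v_{6} = v_{2} — sig = [2:1]
  • {1,3,5}:  v_{1} + v_{3} + v_{5} = v_{6} — sig = [3:1]
  • {1,2,3}:  v_{1} + v_{2} + v_{3} = 2·v_{6} — sig = [3:2]

Signatures (|P|; sorted positive RHS coefficients), sorted:
[[2:], [2:], [2:1], [2:1], [3:1], [3:2]]


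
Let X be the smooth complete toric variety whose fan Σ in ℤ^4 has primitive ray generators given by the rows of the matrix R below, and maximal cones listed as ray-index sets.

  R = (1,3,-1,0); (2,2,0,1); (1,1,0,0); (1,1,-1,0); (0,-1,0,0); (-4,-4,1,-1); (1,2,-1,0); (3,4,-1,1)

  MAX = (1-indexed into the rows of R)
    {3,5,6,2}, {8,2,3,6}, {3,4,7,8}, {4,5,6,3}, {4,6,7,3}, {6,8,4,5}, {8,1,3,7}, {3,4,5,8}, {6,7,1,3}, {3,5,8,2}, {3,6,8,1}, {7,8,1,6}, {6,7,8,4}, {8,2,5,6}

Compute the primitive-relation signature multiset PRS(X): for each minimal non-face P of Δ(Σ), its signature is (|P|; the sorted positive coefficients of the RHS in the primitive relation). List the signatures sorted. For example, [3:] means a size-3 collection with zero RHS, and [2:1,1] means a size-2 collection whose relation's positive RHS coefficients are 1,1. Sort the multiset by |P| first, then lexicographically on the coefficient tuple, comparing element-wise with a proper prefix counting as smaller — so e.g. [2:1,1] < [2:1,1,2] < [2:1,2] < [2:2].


9 minimal non-faces of Δ(Σ) (on 8 rays):

  P={1,5}:  v_{1} + v_{5} = v_{7} — sig = [2:1]
  P={2,7}:  v_{2} + v_{7} = v_{8} — sig = [2:1]
  P={5,7}:  v_{5} + v_{7} = v_{4} — sig = [2:1]
  P={2,4}:  v_{2} + v_{4} = v_{5} + v_{8} — sig = [2:1,1]
  P={1,2}:  v_{1} + v_{2} = v_{3} + v_{6} + 2·v_{8} — sig = [2:1,1,2]
  P={1,4}:  v_{1} + v_{4} = 2·v_{7} — sig = [2:2]
  P={3,5,6,8}:  v_{3} + v_{5} + v_{6} + v_{8} = 0 — sig = [4:]
  P={3,4,6,8}:  v_{3} + v_{4} + v_{6} + v_{8} = v_{7} — sig = [4:1]
  P={3,6,7,8}:  v_{3} + v_{6} + v_{7} + v_{8} = v_{1} — sig = [4:1]

so the primitive-relation signature multiset is
    [2:1]
    [2:1]
    [2:1]
    [2:1,1]
    [2:1,1,2]
    [2:2]
    [4:]
    [4:1]
    [4:1]


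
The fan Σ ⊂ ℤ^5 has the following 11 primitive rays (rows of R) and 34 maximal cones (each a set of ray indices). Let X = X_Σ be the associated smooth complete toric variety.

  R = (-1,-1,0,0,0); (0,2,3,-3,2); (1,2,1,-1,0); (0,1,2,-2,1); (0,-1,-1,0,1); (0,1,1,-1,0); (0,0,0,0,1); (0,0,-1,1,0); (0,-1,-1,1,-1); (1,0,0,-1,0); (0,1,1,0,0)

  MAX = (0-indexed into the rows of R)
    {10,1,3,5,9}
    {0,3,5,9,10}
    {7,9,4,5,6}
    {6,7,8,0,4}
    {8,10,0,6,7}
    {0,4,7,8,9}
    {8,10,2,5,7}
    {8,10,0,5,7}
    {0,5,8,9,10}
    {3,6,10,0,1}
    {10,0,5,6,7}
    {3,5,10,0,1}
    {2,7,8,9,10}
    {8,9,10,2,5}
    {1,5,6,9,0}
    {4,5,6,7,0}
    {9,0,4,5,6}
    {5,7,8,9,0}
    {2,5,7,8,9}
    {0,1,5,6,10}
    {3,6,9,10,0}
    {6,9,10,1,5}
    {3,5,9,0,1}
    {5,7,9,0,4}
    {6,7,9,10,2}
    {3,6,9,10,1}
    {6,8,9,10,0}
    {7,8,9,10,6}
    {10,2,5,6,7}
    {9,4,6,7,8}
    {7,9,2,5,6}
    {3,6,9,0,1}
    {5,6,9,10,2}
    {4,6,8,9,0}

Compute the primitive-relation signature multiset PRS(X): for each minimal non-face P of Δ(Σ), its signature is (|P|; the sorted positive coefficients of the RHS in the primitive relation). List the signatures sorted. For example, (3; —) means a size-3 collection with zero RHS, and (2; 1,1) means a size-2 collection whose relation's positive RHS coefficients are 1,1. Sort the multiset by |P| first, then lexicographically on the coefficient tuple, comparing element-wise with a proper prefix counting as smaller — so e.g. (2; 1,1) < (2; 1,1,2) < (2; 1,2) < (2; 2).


Σ has 20 primitive collections:

  P={0,2}:  v_{0} + v_{2} = v_{5}  so sig = (2; 1)
  P={1,8}:  v_{1} + v_{8} = v_{3}  so sig = (2; 1)
  P={4,10}:  v_{4} + v_{10} = v_{6}  so sig = (2; 1)
  P={3,7}:  v_{3} + v_{7} = v_{5} + v_{6}  so sig = (2; 1,1)
  P={3,8}:  v_{3} + v_{8} = v_{0} + v_{9} + v_{10}  so sig = (2; 1,1,1)
  P={2,4}:  v_{2} + v_{4} = v_{5} + v_{6} + v_{7} + v_{9}  so sig = (2; 1,1,1,1)
  P={2,3}:  v_{2} + v_{3} = 2·v_{5} + v_{6} + v_{9} + v_{10}  so sig = (2; 1,1,1,2)
  P={3,4}:  v_{3} + v_{4} = v_{0} + v_{5} + 2·v_{6} + v_{9}  so sig = (2; 1,1,1,2)
  P={1,2}:  v_{1} + v_{2} = 3·v_{5} + 2·v_{6} + v_{9} + v_{10}  so sig = (2; 1,1,2,3)
  P={1,4}:  v_{1} + v_{4} = v_{0} + 2·v_{5} + 3·v_{6} + v_{9}  so sig = (2; 1,1,2,3)
  P={1,7}:  v_{1} + v_{7} = 2·v_{5} + 2·v_{6}  so sig = (2; 2,2)
  P={5,6,8}:  v_{5} + v_{6} + v_{8} = 0  so sig = (3; —)
  P={3,5,6}:  v_{3} + v_{5} + v_{6} = v_{1}  so sig = (3; 1)
  P={2,6,8}:  v_{2} + v_{6} + v_{8} = v_{7} + v_{9} + v_{10}  so sig = (3; 1,1,1)
  P={4,5,8}:  v_{4} + v_{5} + v_{8} = v_{0} + v_{7} + v_{9}  so sig = (3; 1,1,1)
  P={0,7,9,10}:  v_{0} + v_{7} + v_{9} + v_{10} = 0  so sig = (4; —)
  P={0,6,7,9}:  v_{0} + v_{6} + v_{7} + v_{9} = v_{4}  so sig = (4; 1)
  P={5,7,9,10}:  v_{5} + v_{7} + v_{9} + v_{10} = v_{2}  so sig = (4; 1)
  P={0,1,9,10}:  v_{0} + v_{1} + v_{9} + v_{10} = 2·v_{3}  so sig = (4; 2)
  P={0,5,6,9,10}:  v_{0} + v_{5} + v_{6} + v_{9} + v_{10} = v_{3}  so sig = (5; 1)

Hence PRS(X_Σ) =
    |P|=2: 11 collections, coeffs (1), (1), (1), (1,1), (1,1,1), (1,1,1,1), (1,1,1,2), (1,1,1,2), (1,1,2,3), (1,1,2,3), (2,2)
    |P|=3: 4 collections, coeffs (), (1), (1,1,1), (1,1,1)
    |P|=4: 4 collections, coeffs (), (1), (1), (2)
    |P|=5: 1 collection, coeffs (1)


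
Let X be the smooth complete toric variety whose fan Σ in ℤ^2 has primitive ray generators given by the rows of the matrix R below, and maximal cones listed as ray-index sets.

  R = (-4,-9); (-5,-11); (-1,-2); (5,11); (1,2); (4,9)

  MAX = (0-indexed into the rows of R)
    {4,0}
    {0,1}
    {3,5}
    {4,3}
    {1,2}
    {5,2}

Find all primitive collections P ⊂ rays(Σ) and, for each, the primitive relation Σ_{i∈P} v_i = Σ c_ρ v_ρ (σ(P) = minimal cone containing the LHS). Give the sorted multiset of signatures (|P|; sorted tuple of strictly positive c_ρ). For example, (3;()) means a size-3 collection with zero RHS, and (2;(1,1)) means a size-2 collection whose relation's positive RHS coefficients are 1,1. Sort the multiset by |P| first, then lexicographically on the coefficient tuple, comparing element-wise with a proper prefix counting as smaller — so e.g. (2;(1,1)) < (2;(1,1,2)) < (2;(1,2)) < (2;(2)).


Primitive collections (9):

  • {0,5}:  v_{0} + v_{5} = 0 — sig = (2;())
  • {1,3}:  v_{1} + v_{3} = 0 — sig = (2;())
  • {2,4}:  v_{2} + v_{4} = 0 — sig = (2;())
  • {0,2}:  v_{0} + v_{2} = v_{1} — sig = (2;(1))
  • {0,3}:  v_{0} + v_{3} = v_{4} — sig = (2;(1))
  • {1,4}:  v_{1} + v_{4} = v_{0} — sig = (2;(1))
  • {1,5}:  v_{1} + v_{5} = v_{2} — sig = (2;(1))
  • {2,3}:  v_{2} + v_{3} = v_{5} — sig = (2;(1))
  • {4,5}:  v_{4} + v_{5} = v_{3} — sig = (2;(1))

so the primitive-relation signature multiset is
{ (2;()) ×3,  (2;(1)) ×6 }


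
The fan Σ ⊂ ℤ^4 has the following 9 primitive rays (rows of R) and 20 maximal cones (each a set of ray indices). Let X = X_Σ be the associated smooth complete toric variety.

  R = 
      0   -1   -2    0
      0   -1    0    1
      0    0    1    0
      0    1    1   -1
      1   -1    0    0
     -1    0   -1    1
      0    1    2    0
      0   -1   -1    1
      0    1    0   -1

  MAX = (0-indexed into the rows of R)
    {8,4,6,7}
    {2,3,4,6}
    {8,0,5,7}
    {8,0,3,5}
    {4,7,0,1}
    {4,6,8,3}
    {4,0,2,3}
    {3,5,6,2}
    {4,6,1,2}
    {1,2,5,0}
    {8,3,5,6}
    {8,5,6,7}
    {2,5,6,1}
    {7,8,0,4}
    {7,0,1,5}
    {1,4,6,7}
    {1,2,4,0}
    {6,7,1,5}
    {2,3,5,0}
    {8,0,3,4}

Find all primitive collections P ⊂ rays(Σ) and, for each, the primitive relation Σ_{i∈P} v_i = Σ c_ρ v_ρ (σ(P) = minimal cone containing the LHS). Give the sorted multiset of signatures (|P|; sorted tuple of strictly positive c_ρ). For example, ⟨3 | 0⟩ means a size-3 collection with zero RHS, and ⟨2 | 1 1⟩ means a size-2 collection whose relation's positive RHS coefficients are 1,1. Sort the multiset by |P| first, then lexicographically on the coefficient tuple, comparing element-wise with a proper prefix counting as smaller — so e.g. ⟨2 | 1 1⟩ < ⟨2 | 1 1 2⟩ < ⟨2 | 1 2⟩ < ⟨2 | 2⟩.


7 collections generate NE(X_Σ); each relation:

  • {0,6}:  v_{0} + v_{6} = 0  so sig = ⟨2 | 0⟩
  • {1,8}:  v_{1} + v_{8} = 0  so sig = ⟨2 | 0⟩
  • {3,7}:  v_{3} + v_{7} = 0  so sig = ⟨2 | 0⟩
  • {1,3}:  v_{1} + v_{3} = v_{2}  so sig = ⟨2 | 1⟩
  • {2,7}:  v_{2} + v_{7} = v_{1}  so sig = ⟨2 | 1⟩
  • {2,8}:  v_{2} + v_{8} = v_{3}  so sig = ⟨2 | 1⟩
  • {4,5}:  v_{4} + v_{5} = v_{7}  so sig = ⟨2 | 1⟩

Sorted signature multiset PRS(X):
{ ⟨2 | 0⟩ ×3,  ⟨2 | 1⟩ ×4 }


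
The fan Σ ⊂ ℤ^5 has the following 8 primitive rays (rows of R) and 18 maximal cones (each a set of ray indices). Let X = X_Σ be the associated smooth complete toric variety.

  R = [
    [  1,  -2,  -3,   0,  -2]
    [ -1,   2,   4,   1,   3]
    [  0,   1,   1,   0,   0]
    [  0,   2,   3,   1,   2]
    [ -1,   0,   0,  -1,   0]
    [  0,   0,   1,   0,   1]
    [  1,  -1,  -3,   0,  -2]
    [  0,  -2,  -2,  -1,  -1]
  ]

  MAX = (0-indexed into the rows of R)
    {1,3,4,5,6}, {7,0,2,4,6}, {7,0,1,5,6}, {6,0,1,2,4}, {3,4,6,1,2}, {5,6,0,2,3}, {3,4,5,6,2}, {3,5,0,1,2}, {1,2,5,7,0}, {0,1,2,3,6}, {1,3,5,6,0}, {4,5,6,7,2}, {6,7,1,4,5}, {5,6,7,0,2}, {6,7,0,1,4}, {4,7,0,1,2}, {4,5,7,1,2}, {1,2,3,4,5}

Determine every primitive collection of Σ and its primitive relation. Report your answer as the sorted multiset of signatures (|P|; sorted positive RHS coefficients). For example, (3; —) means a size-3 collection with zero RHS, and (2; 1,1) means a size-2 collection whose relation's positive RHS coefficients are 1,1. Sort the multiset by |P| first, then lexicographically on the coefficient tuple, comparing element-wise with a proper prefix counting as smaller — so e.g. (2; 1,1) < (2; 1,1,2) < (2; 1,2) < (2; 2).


Δ(Σ) — 8 vertices, 5 min non-faces:

  P = {3,7}:  v_{3} + v_{7} = v_{5} — sig = (2; 1)
  P = {0,3,4}:  v_{0} + v_{3} + v_{4} = 0 — sig = (3; —)
  P = {0,4,5}:  v_{0} + v_{4} + v_{5} = v_{7} — sig = (3; 1)
  P = {1,2,6,7}:  v_{1} + v_{2} + v_{6} + v_{7} = 0 — sig = (4; —)
  P = {1,2,5,6}:  v_{1} + v_{2} + v_{5} + v_{6} = v_{3} — sig = (4; 1)

Signatures (|P|; sorted positive RHS coefficients), sorted:
{ (2; 1),  (3; —),  (3; 1),  (4; —),  (4; 1) }


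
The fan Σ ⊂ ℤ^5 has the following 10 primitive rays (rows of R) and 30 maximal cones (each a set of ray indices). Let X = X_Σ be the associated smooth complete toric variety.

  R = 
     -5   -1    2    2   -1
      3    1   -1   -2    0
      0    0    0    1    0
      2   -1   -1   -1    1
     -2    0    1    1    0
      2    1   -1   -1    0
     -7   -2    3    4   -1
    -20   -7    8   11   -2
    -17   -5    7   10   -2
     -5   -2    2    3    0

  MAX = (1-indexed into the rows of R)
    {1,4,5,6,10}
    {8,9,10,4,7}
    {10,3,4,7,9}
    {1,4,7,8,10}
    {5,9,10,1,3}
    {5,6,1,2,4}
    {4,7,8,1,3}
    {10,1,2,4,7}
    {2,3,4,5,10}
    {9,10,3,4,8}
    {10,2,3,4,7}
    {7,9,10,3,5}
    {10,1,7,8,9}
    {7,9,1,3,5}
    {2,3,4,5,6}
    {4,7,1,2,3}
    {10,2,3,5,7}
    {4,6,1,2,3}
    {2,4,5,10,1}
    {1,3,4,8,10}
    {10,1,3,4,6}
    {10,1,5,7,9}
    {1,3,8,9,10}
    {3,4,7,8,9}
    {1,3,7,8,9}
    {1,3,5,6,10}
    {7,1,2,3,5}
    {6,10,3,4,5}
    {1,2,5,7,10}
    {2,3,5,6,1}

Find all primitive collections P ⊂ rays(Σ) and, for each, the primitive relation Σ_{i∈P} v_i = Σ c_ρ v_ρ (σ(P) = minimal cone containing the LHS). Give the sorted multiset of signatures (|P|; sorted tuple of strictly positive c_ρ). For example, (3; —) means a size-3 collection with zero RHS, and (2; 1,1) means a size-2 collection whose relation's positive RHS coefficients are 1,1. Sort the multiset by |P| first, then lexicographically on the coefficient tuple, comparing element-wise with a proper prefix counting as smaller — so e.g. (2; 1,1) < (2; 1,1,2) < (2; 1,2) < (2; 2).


The 14 primitive collections of Σ (r=10, n=5):

  P = {6,7}:  v_{6} + v_{7} = v_{1} + v_{3}  ⟹  sig = (2; 1,1)
  P = {2,8}:  v_{2} + v_{8} = v_{1} + v_{4} + 2·v_{7}  ⟹  sig = (2; 1,1,2)
  P = {5,8}:  v_{5} + v_{8} = v_{1} + v_{7} + 2·v_{10}  ⟹  sig = (2; 1,1,2)
  P = {6,8}:  v_{6} + v_{8} = 3·v_{1} + 2·v_{3} + v_{4} + v_{10}  ⟹  sig = (2; 1,1,2,3)
  P = {6,9}:  v_{6} + v_{9} = 2·v_{1} + 2·v_{3} + v_{10}  ⟹  sig = (2; 1,2,2)
  P = {2,9}:  v_{2} + v_{9} = 2·v_{7}  ⟹  sig = (2; 2)
  P = {2,6,10}:  v_{2} + v_{6} + v_{10} = 0  ⟹  sig = (3; —)
  P = {1,4,9}:  v_{1} + v_{4} + v_{9} = v_{8}  ⟹  sig = (3; 1)
  P = {4,5,7}:  v_{4} + v_{5} + v_{7} = v_{2} + 2·v_{10}  ⟹  sig = (3; 1,2)
  P = {4,5,9}:  v_{4} + v_{5} + v_{9} = v_{7} + 2·v_{10}  ⟹  sig = (3; 1,2)
  P = {1,2,3,10}:  v_{1} + v_{2} + v_{3} + v_{10} = v_{7}  ⟹  sig = (4; 1)
  P = {1,3,4,5}:  v_{1} + v_{3} + v_{4} + v_{5} = v_{10}  ⟹  sig = (4; 1)
  P = {1,3,7,10}:  v_{1} + v_{3} + v_{7} + v_{10} = v_{9}  ⟹  sig = (4; 1)
  P = {3,7,8,10}:  v_{3} + v_{7} + v_{8} + v_{10} = v_{4} + 2·v_{9}  ⟹  sig = (4; 1,2)

Hence PRS(X_Σ) =
    |P|=2: 6 collections, coeffs (1,1), (1,1,2), (1,1,2), (1,1,2,3), (1,2,2), (2)
    |P|=3: 4 collections, coeffs (), (1), (1,2), (1,2)
    |P|=4: 4 collections, coeffs (1), (1), (1), (1,2)


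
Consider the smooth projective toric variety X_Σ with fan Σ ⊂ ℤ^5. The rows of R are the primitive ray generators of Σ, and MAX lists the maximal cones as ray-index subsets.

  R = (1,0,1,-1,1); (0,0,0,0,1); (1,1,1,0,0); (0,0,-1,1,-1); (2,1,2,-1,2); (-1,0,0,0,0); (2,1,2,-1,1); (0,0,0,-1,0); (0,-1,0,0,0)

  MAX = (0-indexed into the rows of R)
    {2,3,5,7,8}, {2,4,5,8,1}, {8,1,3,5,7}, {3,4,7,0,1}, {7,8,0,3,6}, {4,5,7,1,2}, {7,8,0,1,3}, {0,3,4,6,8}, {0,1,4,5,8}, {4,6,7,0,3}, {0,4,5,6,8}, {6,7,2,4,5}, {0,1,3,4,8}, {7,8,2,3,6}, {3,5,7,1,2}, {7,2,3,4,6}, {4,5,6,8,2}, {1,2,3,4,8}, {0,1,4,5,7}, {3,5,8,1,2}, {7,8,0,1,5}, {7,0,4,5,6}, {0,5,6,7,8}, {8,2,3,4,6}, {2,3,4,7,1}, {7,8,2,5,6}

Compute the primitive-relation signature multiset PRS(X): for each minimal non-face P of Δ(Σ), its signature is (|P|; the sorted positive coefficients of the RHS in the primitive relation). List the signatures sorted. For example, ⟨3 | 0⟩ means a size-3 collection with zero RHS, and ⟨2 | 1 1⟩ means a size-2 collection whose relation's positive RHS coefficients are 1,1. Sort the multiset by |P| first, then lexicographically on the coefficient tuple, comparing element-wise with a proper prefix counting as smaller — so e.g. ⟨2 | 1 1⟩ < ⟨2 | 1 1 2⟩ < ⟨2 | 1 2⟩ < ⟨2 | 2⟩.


Σ has 7 primitive collections:

  P = {0,2}:  v_{0} + v_{2} = v_{6}  so sig = ⟨2 | 1⟩
  P = {1,6}:  v_{1} + v_{6} = v_{4}  so sig = ⟨2 | 1⟩
  P = {0,3,5}:  v_{0} + v_{3} + v_{5} = 0  so sig = ⟨3 | 0⟩
  P = {3,5,6}:  v_{3} + v_{5} + v_{6} = v_{2}  so sig = ⟨3 | 1⟩
  P = {3,4,5}:  v_{3} + v_{4} + v_{5} = v_{1} + v_{2}  so sig = ⟨3 | 1 1⟩
  P = {4,7,8}:  v_{4} + v_{7} + v_{8} = 2·v_{0}  so sig = ⟨3 | 2⟩
  P = {1,2,7,8}:  v_{1} + v_{2} + v_{7} + v_{8} = v_{0}  so sig = ⟨4 | 1⟩

Sorted signature multiset PRS(X):
{ ⟨2 | 1⟩ ×2,  ⟨3 | 0⟩,  ⟨3 | 1⟩,  ⟨3 | 1 1⟩,  ⟨3 | 2⟩,  ⟨4 | 1⟩ }


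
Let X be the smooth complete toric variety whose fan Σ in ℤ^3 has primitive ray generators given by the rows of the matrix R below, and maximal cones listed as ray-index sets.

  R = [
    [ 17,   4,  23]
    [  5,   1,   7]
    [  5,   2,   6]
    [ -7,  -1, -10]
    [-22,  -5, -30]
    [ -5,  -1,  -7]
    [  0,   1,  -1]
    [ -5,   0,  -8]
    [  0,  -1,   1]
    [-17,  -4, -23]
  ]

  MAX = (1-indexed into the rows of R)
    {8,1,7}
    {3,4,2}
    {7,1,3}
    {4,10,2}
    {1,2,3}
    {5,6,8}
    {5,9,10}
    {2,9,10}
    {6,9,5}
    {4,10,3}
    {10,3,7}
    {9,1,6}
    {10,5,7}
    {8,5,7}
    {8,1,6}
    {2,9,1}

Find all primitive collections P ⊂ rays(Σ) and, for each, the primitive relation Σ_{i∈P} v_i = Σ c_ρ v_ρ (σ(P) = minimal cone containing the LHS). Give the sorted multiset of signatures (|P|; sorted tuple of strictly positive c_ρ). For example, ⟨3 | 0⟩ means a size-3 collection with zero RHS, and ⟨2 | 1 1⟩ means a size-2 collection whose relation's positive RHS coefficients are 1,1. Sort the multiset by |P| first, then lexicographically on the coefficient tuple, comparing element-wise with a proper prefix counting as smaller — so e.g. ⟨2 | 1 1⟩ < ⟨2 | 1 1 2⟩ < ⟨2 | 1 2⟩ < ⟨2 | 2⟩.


22 minimal non-faces of Δ(Σ) (on 10 rays):

  P={1,10}:  v_{1} + v_{10} = 0  →  sig = ⟨2 | 0⟩
  P={2,6}:  v_{2} + v_{6} = 0  →  sig = ⟨2 | 0⟩
  P={7,9}:  v_{7} + v_{9} = 0  →  sig = ⟨2 | 0⟩
  P={1,5}:  v_{1} + v_{5} = v_{6}  →  sig = ⟨2 | 1⟩
  P={2,5}:  v_{2} + v_{5} = v_{10}  →  sig = ⟨2 | 1⟩
  P={2,7}:  v_{2} + v_{7} = v_{3}  →  sig = ⟨2 | 1⟩
  P={2,8}:  v_{2} + v_{8} = v_{7}  →  sig = ⟨2 | 1⟩
  P={3,6}:  v_{3} + v_{6} = v_{7}  →  sig = ⟨2 | 1⟩
  P={3,9}:  v_{3} + v_{9} = v_{2}  →  sig = ⟨2 | 1⟩
  P={6,7}:  v_{6} + v_{7} = v_{8}  →  sig = ⟨2 | 1⟩
  P={6,10}:  v_{6} + v_{10} = v_{5}  →  sig = ⟨2 | 1⟩
  P={8,9}:  v_{8} + v_{9} = v_{6}  →  sig = ⟨2 | 1⟩
  P={1,4}:  v_{1} + v_{4} = v_{2} + v_{3}  →  sig = ⟨2 | 1 1⟩
  P={3,5}:  v_{3} + v_{5} = v_{7} + v_{10}  →  sig = ⟨2 | 1 1⟩
  P={4,6}:  v_{4} + v_{6} = v_{3} + v_{10}  →  sig = ⟨2 | 1 1⟩
  P={8,10}:  v_{8} + v_{10} = v_{5} + v_{7}  →  sig = ⟨2 | 1 1⟩
  P={4,8}:  v_{4} + v_{8} = v_{3} + v_{7} + v_{10}  →  sig = ⟨2 | 1 1 1⟩
  P={4,5}:  v_{4} + v_{5} = v_{3} + 2·v_{10}  →  sig = ⟨2 | 1 2⟩
  P={4,7}:  v_{4} + v_{7} = 2·v_{3} + v_{10}  →  sig = ⟨2 | 1 2⟩
  P={4,9}:  v_{4} + v_{9} = 2·v_{2} + v_{10}  →  sig = ⟨2 | 1 2⟩
  P={3,8}:  v_{3} + v_{8} = 2·v_{7}  →  sig = ⟨2 | 2⟩
  P={2,3,10}:  v_{2} + v_{3} + v_{10} = v_{4}  →  sig = ⟨3 | 1⟩

so the primitive-relation signature multiset is
    ⟨2 | 0⟩
    ⟨2 | 0⟩
    ⟨2 | 0⟩
    ⟨2 | 1⟩
    ⟨2 | 1⟩
    ⟨2 | 1⟩
    ⟨2 | 1⟩
    ⟨2 | 1⟩
    ⟨2 | 1⟩
    ⟨2 | 1⟩
    ⟨2 | 1⟩
    ⟨2 | 1⟩
    ⟨2 | 1 1⟩
    ⟨2 | 1 1⟩
    ⟨2 | 1 1⟩
    ⟨2 | 1 1⟩
    ⟨2 | 1 1 1⟩
    ⟨2 | 1 2⟩
    ⟨2 | 1 2⟩
    ⟨2 | 1 2⟩
    ⟨2 | 2⟩
    ⟨3 | 1⟩


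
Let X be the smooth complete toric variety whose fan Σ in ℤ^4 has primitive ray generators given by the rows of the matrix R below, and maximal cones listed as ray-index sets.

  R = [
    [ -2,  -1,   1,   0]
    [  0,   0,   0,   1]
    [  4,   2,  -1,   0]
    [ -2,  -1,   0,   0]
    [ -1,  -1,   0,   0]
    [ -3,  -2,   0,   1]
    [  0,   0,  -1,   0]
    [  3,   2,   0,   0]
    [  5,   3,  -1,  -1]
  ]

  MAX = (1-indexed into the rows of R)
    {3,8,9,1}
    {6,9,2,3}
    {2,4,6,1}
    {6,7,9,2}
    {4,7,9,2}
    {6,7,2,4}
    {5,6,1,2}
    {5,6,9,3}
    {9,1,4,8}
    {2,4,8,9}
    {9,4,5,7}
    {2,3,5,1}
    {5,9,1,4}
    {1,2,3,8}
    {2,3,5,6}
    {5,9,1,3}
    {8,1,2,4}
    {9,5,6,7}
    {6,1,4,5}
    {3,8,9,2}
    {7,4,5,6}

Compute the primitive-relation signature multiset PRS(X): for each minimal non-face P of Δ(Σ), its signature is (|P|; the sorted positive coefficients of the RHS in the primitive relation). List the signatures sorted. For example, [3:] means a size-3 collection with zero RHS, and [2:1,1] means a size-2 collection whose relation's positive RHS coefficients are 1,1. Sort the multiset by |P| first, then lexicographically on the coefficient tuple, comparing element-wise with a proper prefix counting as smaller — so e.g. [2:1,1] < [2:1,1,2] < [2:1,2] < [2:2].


Δ(Σ) — 9 vertices, 13 min non-faces:

  • {1,7}:  v_{1} + v_{7} = v_{4}  ⟹  sig = [2:1]
  • {6,8}:  v_{6} + v_{8} = v_{2}  ⟹  sig = [2:1]
  • {3,4}:  v_{3} + v_{4} = v_{6} + v_{9}  ⟹  sig = [2:1,1]
  • {5,8}:  v_{5} + v_{8} = v_{1} + v_{3}  ⟹  sig = [2:1,1]
  • {7,8}:  v_{7} + v_{8} = v_{2} + v_{4} + v_{9}  ⟹  sig = [2:1,1,1]
  • {3,7}:  v_{3} + v_{7} = 2·v_{6} + 2·v_{9}  ⟹  sig = [2:2,2]
  • {1,6,9}:  v_{1} + v_{6} + v_{9} = 0  ⟹  sig = [3:]
  • {1,2,9}:  v_{1} + v_{2} + v_{9} = v_{8}  ⟹  sig = [3:1]
  • {2,4,5}:  v_{2} + v_{4} + v_{5} = v_{6}  ⟹  sig = [3:1]
  • {2,5,9}:  v_{2} + v_{5} + v_{9} = v_{3}  ⟹  sig = [3:1]
  • {4,6,9}:  v_{4} + v_{6} + v_{9} = v_{7}  ⟹  sig = [3:1]
  • {1,3,6}:  v_{1} + v_{3} + v_{6} = v_{2} + v_{5}  ⟹  sig = [3:1,1]
  • {2,5,7}:  v_{2} + v_{5} + v_{7} = 2·v_{6} + v_{9}  ⟹  sig = [3:1,2]

Hence PRS(X_Σ) =
    |P|=2: 6 collections, coeffs (1), (1), (1,1), (1,1), (1,1,1), (2,2)
    |P|=3: 7 collections, coeffs (), (1), (1), (1), (1), (1,1), (1,2)


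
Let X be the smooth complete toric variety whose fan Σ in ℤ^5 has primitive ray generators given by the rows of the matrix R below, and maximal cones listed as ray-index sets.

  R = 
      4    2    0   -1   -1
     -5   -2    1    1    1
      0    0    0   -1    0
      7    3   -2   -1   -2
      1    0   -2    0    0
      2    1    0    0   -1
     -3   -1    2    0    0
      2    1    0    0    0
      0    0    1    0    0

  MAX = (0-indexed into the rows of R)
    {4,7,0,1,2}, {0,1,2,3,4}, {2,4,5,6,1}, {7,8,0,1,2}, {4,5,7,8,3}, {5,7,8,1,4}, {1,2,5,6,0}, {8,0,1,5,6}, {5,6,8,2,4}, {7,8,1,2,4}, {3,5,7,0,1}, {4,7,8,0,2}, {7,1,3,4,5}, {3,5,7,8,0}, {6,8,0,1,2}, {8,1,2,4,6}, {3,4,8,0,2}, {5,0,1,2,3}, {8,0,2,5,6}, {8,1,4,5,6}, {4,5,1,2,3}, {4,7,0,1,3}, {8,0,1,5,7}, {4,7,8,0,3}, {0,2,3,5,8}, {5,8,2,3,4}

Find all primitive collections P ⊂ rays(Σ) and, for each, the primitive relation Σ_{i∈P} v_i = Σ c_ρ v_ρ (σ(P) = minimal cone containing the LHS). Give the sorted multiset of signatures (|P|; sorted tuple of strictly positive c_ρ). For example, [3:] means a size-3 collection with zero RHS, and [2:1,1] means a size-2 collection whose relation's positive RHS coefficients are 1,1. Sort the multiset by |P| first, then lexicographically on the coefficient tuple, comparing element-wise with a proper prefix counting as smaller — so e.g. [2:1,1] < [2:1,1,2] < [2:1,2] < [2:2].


Σ has 9 primitive collections:

  P = {6,7}:  v_{6} + v_{7} = v_{0} + v_{1} + v_{8} — sig = [2:1,1,1]
  P = {3,6}:  v_{3} + v_{6} = v_{2} + 2·v_{5} — sig = [2:1,2]
  P = {0,4,5}:  v_{0} + v_{4} + v_{5} = v_{3} — sig = [3:1]
  P = {1,3,8}:  v_{1} + v_{3} + v_{8} = v_{5} — sig = [3:1]
  P = {2,5,7}:  v_{2} + v_{5} + v_{7} = v_{0} — sig = [3:1]
  P = {0,4,6}:  v_{0} + v_{4} + v_{6} = v_{2} + v_{5} — sig = [3:1,1]
  P = {2,3,7}:  v_{2} + v_{3} + v_{7} = 2·v_{0} + v_{4} — sig = [3:1,2]
  P = {0,1,4,8}:  v_{0} + v_{1} + v_{4} + v_{8} = 0 — sig = [4:]
  P = {1,2,5,8}:  v_{1} + v_{2} + v_{5} + v_{8} = v_{6} — sig = [4:1]

so the primitive-relation signature multiset is
    |P|=2: 2 collections, coeffs (1,1,1), (1,2)
    |P|=3: 5 collections, coeffs (1), (1), (1), (1,1), (1,2)
    |P|=4: 2 collections, coeffs (), (1)


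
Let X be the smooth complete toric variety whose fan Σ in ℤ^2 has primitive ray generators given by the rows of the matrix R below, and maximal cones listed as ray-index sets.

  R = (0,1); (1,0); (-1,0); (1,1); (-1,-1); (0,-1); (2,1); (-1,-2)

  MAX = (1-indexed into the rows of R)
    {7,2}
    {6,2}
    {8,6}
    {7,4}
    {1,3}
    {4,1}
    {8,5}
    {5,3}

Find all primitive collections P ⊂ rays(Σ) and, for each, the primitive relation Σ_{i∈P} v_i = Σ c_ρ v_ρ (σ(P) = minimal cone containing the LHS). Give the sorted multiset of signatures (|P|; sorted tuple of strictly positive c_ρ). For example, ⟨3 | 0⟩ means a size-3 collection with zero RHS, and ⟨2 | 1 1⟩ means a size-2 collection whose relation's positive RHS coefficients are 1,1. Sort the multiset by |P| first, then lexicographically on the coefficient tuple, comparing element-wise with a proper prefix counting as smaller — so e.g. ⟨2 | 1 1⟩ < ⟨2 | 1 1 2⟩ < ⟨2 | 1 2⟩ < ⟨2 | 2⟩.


Δ(Σ) — 8 vertices, 20 min non-faces:

  P = {1,6}:  v_{1} + v_{6} = 0  →  sig = ⟨2 | 0⟩
  P = {2,3}:  v_{2} + v_{3} = 0  →  sig = ⟨2 | 0⟩
  P = {4,5}:  v_{4} + v_{5} = 0  →  sig = ⟨2 | 0⟩
  P = {1,2}:  v_{1} + v_{2} = v_{4}  →  sig = ⟨2 | 1⟩
  P = {1,5}:  v_{1} + v_{5} = v_{3}  →  sig = ⟨2 | 1⟩
  P = {1,8}:  v_{1} + v_{8} = v_{5}  →  sig = ⟨2 | 1⟩
  P = {2,4}:  v_{2} + v_{4} = v_{7}  →  sig = ⟨2 | 1⟩
  P = {2,5}:  v_{2} + v_{5} = v_{6}  →  sig = ⟨2 | 1⟩
  P = {3,4}:  v_{3} + v_{4} = v_{1}  →  sig = ⟨2 | 1⟩
  P = {3,6}:  v_{3} + v_{6} = v_{5}  →  sig = ⟨2 | 1⟩
  P = {3,7}:  v_{3} + v_{7} = v_{4}  →  sig = ⟨2 | 1⟩
  P = {4,6}:  v_{4} + v_{6} = v_{2}  →  sig = ⟨2 | 1⟩
  P = {4,8}:  v_{4} + v_{8} = v_{6}  →  sig = ⟨2 | 1⟩
  P = {5,6}:  v_{5} + v_{6} = v_{8}  →  sig = ⟨2 | 1⟩
  P = {5,7}:  v_{5} + v_{7} = v_{2}  →  sig = ⟨2 | 1⟩
  P = {7,8}:  v_{7} + v_{8} = v_{2} + v_{6}  →  sig = ⟨2 | 1 1⟩
  P = {1,7}:  v_{1} + v_{7} = 2·v_{4}  →  sig = ⟨2 | 2⟩
  P = {2,8}:  v_{2} + v_{8} = 2·v_{6}  →  sig = ⟨2 | 2⟩
  P = {3,8}:  v_{3} + v_{8} = 2·v_{5}  →  sig = ⟨2 | 2⟩
  P = {6,7}:  v_{6} + v_{7} = 2·v_{2}  →  sig = ⟨2 | 2⟩

Signatures (|P|; sorted positive RHS coefficients), sorted:
[⟨2 | 0⟩, ⟨2 | 0⟩, ⟨2 | 0⟩, ⟨2 | 1⟩, ⟨2 | 1⟩, ⟨2 | 1⟩, ⟨2 | 1⟩, ⟨2 | 1⟩, ⟨2 | 1⟩, ⟨2 | 1⟩, ⟨2 | 1⟩, ⟨2 | 1⟩, ⟨2 | 1⟩, ⟨2 | 1⟩, ⟨2 | 1⟩, ⟨2 | 1 1⟩, ⟨2 | 2⟩, ⟨2 | 2⟩, ⟨2 | 2⟩, ⟨2 | 2⟩]


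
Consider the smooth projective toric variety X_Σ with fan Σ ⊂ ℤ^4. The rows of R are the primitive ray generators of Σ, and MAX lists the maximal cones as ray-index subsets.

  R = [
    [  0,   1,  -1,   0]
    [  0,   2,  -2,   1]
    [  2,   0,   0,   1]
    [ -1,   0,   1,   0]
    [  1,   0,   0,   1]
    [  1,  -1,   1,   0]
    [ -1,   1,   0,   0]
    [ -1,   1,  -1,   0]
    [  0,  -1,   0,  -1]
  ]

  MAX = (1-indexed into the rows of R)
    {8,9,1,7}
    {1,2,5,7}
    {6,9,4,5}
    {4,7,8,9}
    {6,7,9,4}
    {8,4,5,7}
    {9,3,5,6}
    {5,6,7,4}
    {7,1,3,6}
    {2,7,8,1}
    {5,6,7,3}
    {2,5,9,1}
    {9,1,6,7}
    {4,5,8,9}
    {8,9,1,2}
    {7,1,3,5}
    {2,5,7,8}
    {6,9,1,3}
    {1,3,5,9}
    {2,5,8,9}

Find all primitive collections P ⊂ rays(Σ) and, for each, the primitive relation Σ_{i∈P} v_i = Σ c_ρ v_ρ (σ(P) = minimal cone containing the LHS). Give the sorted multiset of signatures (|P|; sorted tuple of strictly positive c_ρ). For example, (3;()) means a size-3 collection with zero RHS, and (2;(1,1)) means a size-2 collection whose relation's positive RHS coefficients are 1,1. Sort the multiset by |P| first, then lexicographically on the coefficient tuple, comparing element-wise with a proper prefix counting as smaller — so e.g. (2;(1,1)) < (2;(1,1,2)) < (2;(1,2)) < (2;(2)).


Δ(Σ) — 9 vertices, 12 min non-faces:

  {6,8}:  v_{6} + v_{8} = 0 — sig = (2;())
  {1,4}:  v_{1} + v_{4} = v_{7} — sig = (2;(1))
  {2,6}:  v_{2} + v_{6} = v_{1} + v_{5} — sig = (2;(1,1))
  {3,8}:  v_{3} + v_{8} = v_{1} + v_{5} — sig = (2;(1,1))
  {2,4}:  v_{2} + v_{4} = v_{5} + v_{7} + v_{8} — sig = (2;(1,1,1))
  {3,4}:  v_{3} + v_{4} = v_{5} + v_{6} + v_{7} — sig = (2;(1,1,1))
  {2,3}:  v_{2} + v_{3} = 2·v_{1} + 2·v_{5} — sig = (2;(2,2))
  {5,7,9}:  v_{5} + v_{7} + v_{9} = 0 — sig = (3;())
  {1,5,6}:  v_{1} + v_{5} + v_{6} = v_{3} — sig = (3;(1))
  {1,5,8}:  v_{1} + v_{5} + v_{8} = v_{2} — sig = (3;(1))
  {2,7,9}:  v_{2} + v_{7} + v_{9} = v_{1} + v_{8} — sig = (3;(1,1))
  {3,7,9}:  v_{3} + v_{7} + v_{9} = v_{1} + v_{6} — sig = (3;(1,1))

Hence PRS(X_Σ) =
{ (2;()),  (2;(1)),  (2;(1,1)) ×2,  (2;(1,1,1)) ×2,  (2;(2,2)),  (3;()),  (3;(1)) ×2,  (3;(1,1)) ×2 }


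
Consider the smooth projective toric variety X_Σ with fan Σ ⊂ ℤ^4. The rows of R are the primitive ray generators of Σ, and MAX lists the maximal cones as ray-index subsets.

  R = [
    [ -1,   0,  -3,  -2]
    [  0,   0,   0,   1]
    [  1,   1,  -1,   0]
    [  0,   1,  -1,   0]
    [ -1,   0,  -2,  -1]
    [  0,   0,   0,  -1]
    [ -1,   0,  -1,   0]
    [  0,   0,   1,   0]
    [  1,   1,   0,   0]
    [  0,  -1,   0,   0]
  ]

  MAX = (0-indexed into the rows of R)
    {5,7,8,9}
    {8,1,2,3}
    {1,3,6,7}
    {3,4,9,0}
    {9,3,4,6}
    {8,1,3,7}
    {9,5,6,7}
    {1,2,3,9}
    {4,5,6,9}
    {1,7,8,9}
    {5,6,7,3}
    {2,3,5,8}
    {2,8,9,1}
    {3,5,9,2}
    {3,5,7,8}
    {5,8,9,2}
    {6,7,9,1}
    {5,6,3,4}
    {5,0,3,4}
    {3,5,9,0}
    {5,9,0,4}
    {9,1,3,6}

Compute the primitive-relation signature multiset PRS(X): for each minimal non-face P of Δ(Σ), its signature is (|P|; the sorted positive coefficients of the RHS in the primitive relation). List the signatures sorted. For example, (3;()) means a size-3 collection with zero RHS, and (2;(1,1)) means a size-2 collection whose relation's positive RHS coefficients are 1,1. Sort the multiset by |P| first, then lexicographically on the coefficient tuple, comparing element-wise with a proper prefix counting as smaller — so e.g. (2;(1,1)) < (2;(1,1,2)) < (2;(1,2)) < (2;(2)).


17 minimal non-faces of Δ(Σ) (on 10 rays):

  P={1,5}:  v_{1} + v_{5} = 0  →  sig = (2;())
  P={2,7}:  v_{2} + v_{7} = v_{8}  →  sig = (2;(1))
  P={6,8}:  v_{6} + v_{8} = v_{3}  →  sig = (2;(1))
  P={0,7}:  v_{0} + v_{7} = v_{4} + v_{5}  →  sig = (2;(1,1))
  P={4,7}:  v_{4} + v_{7} = v_{5} + v_{6}  →  sig = (2;(1,1))
  P={0,1}:  v_{0} + v_{1} = v_{3} + v_{4} + v_{9}  →  sig = (2;(1,1,1))
  P={1,4}:  v_{1} + v_{4} = v_{3} + v_{6} + v_{9}  →  sig = (2;(1,1,1))
  P={4,8}:  v_{4} + v_{8} = 2·v_{3} + v_{5} + v_{9}  →  sig = (2;(1,1,2))
  P={2,6}:  v_{2} + v_{6} = 2·v_{3} + v_{9}  →  sig = (2;(1,2))
  P={2,4}:  v_{2} + v_{4} = 3·v_{3} + v_{5} + 2·v_{9}  →  sig = (2;(1,2,3))
  P={0,6}:  v_{0} + v_{6} = 2·v_{4}  →  sig = (2;(2))
  P={0,8}:  v_{0} + v_{8} = 3·v_{3} + 2·v_{5} + 2·v_{9}  →  sig = (2;(2,2,3))
  P={0,2}:  v_{0} + v_{2} = 4·v_{3} + 2·v_{5} + 3·v_{9}  →  sig = (2;(2,3,4))
  P={3,7,9}:  v_{3} + v_{7} + v_{9} = 0  →  sig = (3;())
  P={3,8,9}:  v_{3} + v_{8} + v_{9} = v_{2}  →  sig = (3;(1))
  P={3,4,5,9}:  v_{3} + v_{4} + v_{5} + v_{9} = v_{0}  →  sig = (4;(1))
  P={3,5,6,9}:  v_{3} + v_{5} + v_{6} + v_{9} = v_{4}  →  sig = (4;(1))

Signatures (|P|; sorted positive RHS coefficients), sorted:
[(2;()), (2;(1)), (2;(1)), (2;(1,1)), (2;(1,1)), (2;(1,1,1)), (2;(1,1,1)), (2;(1,1,2)), (2;(1,2)), (2;(1,2,3)), (2;(2)), (2;(2,2,3)), (2;(2,3,4)), (3;()), (3;(1)), (4;(1)), (4;(1))]


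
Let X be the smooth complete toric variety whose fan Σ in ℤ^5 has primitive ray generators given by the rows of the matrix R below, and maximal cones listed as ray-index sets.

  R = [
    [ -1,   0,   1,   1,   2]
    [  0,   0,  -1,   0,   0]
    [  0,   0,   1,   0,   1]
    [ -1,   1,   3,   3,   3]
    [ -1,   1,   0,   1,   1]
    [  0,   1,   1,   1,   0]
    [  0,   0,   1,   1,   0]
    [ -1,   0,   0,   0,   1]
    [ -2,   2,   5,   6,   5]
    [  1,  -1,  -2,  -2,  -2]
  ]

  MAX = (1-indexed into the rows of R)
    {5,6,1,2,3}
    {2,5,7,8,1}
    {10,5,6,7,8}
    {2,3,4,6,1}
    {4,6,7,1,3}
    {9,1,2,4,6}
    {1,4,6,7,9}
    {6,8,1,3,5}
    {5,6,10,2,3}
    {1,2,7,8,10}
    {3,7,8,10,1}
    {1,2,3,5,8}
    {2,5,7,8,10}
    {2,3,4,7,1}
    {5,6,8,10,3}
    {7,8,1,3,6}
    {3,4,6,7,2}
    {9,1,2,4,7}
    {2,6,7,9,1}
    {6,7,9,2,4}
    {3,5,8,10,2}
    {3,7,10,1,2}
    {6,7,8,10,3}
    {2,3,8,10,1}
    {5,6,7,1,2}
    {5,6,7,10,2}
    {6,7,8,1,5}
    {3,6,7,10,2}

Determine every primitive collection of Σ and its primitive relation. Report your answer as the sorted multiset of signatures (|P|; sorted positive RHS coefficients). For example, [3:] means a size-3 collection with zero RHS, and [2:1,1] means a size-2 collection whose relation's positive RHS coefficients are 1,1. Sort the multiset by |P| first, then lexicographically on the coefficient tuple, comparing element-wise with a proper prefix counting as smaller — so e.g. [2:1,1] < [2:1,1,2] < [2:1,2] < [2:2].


The 14 primitive collections of Σ (r=10, n=5):

  {4,10}:  v_{4} + v_{10} = v_{2} + v_{3} + v_{7}  ⇒ sig = [2:1,1,1]
  {9,10}:  v_{9} + v_{10} = v_{2} + v_{4} + v_{7}  ⇒ sig = [2:1,1,1]
  {8,9}:  v_{8} + v_{9} = 3·v_{1} + v_{2} + 2·v_{6} + v_{7}  ⇒ sig = [2:1,1,2,3]
  {4,8}:  v_{4} + v_{8} = 2·v_{1} + v_{6}  ⇒ sig = [2:1,2]
  {4,5}:  v_{4} + v_{5} = 2·v_{1} + v_{2} + 2·v_{6}  ⇒ sig = [2:1,2,2]
  {5,9}:  v_{5} + v_{9} = 3·v_{1} + 2·v_{2} + 3·v_{6} + v_{7}  ⇒ sig = [2:1,2,3,3]
  {3,9}:  v_{3} + v_{9} = 2·v_{4}  ⇒ sig = [2:2]
  {1,6,10}:  v_{1} + v_{6} + v_{10} = 0  ⇒ sig = [3:]
  {2,6,8}:  v_{2} + v_{6} + v_{8} = v_{5}  ⇒ sig = [3:1]
  {1,5,10}:  v_{1} + v_{5} + v_{10} = v_{2} + v_{8}  ⇒ sig = [3:1,1]
  {3,5,7}:  v_{3} + v_{5} + v_{7} = v_{1} + v_{6}  ⇒ sig = [3:1,1]
  {2,3,7,8}:  v_{2} + v_{3} + v_{7} + v_{8} = v_{1}  ⇒ sig = [4:1]
  {1,2,3,6,7}:  v_{1} + v_{2} + v_{3} + v_{6} + v_{7} = v_{4}  ⇒ sig = [5:1]
  {1,2,4,6,7}:  v_{1} + v_{2} + v_{4} + v_{6} + v_{7} = v_{9}  ⇒ sig = [5:1]

Hence PRS(X_Σ) =
    [2:1,1,1]
    [2:1,1,1]
    [2:1,1,2,3]
    [2:1,2]
    [2:1,2,2]
    [2:1,2,3,3]
    [2:2]
    [3:]
    [3:1]
    [3:1,1]
    [3:1,1]
    [4:1]
    [5:1]
    [5:1]


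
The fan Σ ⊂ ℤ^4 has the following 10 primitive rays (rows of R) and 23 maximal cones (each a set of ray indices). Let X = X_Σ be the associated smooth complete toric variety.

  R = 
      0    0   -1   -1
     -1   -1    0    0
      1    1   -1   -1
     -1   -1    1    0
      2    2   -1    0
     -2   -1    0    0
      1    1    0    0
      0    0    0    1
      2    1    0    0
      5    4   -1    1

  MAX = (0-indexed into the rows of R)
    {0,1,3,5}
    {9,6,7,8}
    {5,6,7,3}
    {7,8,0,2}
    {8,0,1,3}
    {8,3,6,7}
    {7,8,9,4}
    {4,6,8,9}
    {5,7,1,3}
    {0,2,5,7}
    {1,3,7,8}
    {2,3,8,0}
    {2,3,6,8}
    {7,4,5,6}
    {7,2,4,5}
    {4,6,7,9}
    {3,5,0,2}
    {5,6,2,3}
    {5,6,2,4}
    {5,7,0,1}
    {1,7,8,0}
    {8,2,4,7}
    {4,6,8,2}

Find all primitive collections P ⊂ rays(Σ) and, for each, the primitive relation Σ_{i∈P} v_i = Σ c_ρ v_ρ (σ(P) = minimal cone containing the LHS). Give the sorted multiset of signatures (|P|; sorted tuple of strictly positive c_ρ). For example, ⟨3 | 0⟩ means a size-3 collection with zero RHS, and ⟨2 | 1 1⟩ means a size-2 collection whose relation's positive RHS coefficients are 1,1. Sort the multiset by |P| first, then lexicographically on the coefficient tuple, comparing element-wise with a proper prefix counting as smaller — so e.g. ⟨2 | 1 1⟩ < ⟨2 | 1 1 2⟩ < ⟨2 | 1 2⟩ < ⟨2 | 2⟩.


16 collections generate NE(X_Σ); each relation:

  P={1,6}:  v_{1} + v_{6} = 0  ⟹  sig = ⟨2 | 0⟩
  P={5,8}:  v_{5} + v_{8} = 0  ⟹  sig = ⟨2 | 0⟩
  P={0,6}:  v_{0} + v_{6} = v_{2}  ⟹  sig = ⟨2 | 1⟩
  P={1,2}:  v_{1} + v_{2} = v_{0}  ⟹  sig = ⟨2 | 1⟩
  P={3,4}:  v_{3} + v_{4} = v_{6}  ⟹  sig = ⟨2 | 1⟩
  P={1,4}:  v_{1} + v_{4} = v_{2} + v_{7}  ⟹  sig = ⟨2 | 1 1⟩
  P={1,9}:  v_{1} + v_{9} = v_{4} + v_{7} + v_{8}  ⟹  sig = ⟨2 | 1 1 1⟩
  P={5,9}:  v_{5} + v_{9} = v_{4} + v_{6} + v_{7}  ⟹  sig = ⟨2 | 1 1 1⟩
  P={0,9}:  v_{0} + v_{9} = v_{2} + v_{4} + v_{7} + v_{8}  ⟹  sig = ⟨2 | 1 1 1 1⟩
  P={3,9}:  v_{3} + v_{9} = 2·v_{6} + v_{7} + v_{8}  ⟹  sig = ⟨2 | 1 1 2⟩
  P={0,4}:  v_{0} + v_{4} = 2·v_{2} + v_{7}  ⟹  sig = ⟨2 | 1 2⟩
  P={2,9}:  v_{2} + v_{9} = 2·v_{4} + v_{8}  ⟹  sig = ⟨2 | 1 2⟩
  P={2,3,7}:  v_{2} + v_{3} + v_{7} = 0  ⟹  sig = ⟨3 | 0⟩
  P={0,3,7}:  v_{0} + v_{3} + v_{7} = v_{1}  ⟹  sig = ⟨3 | 1⟩
  P={2,6,7}:  v_{2} + v_{6} + v_{7} = v_{4}  ⟹  sig = ⟨3 | 1⟩
  P={4,6,7,8}:  v_{4} + v_{6} + v_{7} + v_{8} = v_{9}  ⟹  sig = ⟨4 | 1⟩

Hence PRS(X_Σ) =
    |P|=2: 12 collections, coeffs (), (), (1), (1), (1), (1,1), (1,1,1), (1,1,1), (1,1,1,1), (1,1,2), (1,2), (1,2)
    |P|=3: 3 collections, coeffs (), (1), (1)
    |P|=4: 1 collection, coeffs (1)


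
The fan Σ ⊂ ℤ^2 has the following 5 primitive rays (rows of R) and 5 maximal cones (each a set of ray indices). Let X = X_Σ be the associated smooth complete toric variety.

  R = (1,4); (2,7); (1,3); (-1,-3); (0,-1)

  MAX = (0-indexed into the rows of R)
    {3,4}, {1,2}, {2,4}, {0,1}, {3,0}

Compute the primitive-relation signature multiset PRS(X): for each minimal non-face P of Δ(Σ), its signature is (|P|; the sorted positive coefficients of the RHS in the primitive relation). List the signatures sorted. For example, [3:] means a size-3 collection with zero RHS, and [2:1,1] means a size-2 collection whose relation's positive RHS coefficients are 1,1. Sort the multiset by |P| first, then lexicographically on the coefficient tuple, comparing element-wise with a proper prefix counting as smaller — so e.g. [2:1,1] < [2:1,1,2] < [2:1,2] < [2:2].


5 collections generate NE(X_Σ); each relation:

  P = {2,3}:  v_{2} + v_{3} = 0 ; sig = [2:]
  P = {0,2}:  v_{0} + v_{2} = v_{1} ; sig = [2:1]
  P = {0,4}:  v_{0} + v_{4} = v_{2} ; sig = [2:1]
  P = {1,3}:  v_{1} + v_{3} = v_{0} ; sig = [2:1]
  P = {1,4}:  v_{1} + v_{4} = 2·v_{2} ; sig = [2:2]

Hence PRS(X_Σ) =
    [2:]
    [2:1]
    [2:1]
    [2:1]
    [2:2]


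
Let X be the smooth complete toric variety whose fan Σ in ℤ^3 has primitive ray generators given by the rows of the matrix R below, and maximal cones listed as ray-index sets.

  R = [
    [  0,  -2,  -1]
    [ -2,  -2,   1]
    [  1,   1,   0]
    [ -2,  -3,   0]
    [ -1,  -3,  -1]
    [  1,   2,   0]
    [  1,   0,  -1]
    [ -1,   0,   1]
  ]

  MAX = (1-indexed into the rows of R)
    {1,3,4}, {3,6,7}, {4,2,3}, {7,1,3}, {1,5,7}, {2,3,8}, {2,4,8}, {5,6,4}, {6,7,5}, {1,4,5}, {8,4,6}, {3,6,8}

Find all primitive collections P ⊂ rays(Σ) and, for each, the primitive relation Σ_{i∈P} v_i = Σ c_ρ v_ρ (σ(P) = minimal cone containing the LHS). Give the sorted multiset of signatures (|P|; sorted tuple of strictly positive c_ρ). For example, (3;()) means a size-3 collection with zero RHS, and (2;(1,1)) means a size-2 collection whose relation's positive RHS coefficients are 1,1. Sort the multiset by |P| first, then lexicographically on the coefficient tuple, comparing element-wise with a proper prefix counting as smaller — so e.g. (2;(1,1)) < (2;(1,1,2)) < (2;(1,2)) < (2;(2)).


12 minimal non-faces of Δ(Σ) (on 8 rays):

  {7,8}:  v_{7} + v_{8} = 0  →  sig = (2;())
  {1,6}:  v_{1} + v_{6} = v_{7}  →  sig = (2;(1))
  {2,6}:  v_{2} + v_{6} = v_{8}  →  sig = (2;(1))
  {3,5}:  v_{3} + v_{5} = v_{1}  →  sig = (2;(1))
  {4,7}:  v_{4} + v_{7} = v_{5}  →  sig = (2;(1))
  {5,8}:  v_{5} + v_{8} = v_{4}  →  sig = (2;(1))
  {1,8}:  v_{1} + v_{8} = v_{3} + v_{4}  →  sig = (2;(1,1))
  {2,7}:  v_{2} + v_{7} = v_{3} + v_{4}  →  sig = (2;(1,1))
  {2,5}:  v_{2} + v_{5} = v_{3} + 2·v_{4}  →  sig = (2;(1,2))
  {1,2}:  v_{1} + v_{2} = 2·v_{3} + 2·v_{4}  →  sig = (2;(2,2))
  {3,4,6}:  v_{3} + v_{4} + v_{6} = 0  →  sig = (3;())
  {3,4,8}:  v_{3} + v_{4} + v_{8} = v_{2}  →  sig = (3;(1))

Sorted signature multiset PRS(X):
    (2;())
    (2;(1))
    (2;(1))
    (2;(1))
    (2;(1))
    (2;(1))
    (2;(1,1))
    (2;(1,1))
    (2;(1,2))
    (2;(2,2))
    (3;())
    (3;(1))
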